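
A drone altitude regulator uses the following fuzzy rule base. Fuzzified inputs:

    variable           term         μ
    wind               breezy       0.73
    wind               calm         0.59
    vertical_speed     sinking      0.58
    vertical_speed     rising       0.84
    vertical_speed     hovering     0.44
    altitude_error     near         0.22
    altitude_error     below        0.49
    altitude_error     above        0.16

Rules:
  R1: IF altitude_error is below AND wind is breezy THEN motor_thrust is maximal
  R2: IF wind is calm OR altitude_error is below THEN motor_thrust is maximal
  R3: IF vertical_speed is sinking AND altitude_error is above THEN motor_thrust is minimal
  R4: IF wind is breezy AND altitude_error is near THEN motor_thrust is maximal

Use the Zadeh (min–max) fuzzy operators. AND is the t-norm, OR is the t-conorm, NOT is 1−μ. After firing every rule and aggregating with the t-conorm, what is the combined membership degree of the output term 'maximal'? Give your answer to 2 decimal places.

R1: below=0.49, breezy=0.73; AND[min(a, b)] → w = 0.49
R2: calm=0.59, below=0.49; OR[max(a, b)] → w = 0.59
R3: sinking=0.58, above=0.16; AND[min(a, b)] → w = 0.16
R4: breezy=0.73, near=0.22; AND[min(a, b)] → w = 0.22
Rules with consequent 'maximal': {R1, R2, R4} → strengths 0.49, 0.59, 0.22
Aggregate via t-conorm [max(a, b)]: 0.59

0.59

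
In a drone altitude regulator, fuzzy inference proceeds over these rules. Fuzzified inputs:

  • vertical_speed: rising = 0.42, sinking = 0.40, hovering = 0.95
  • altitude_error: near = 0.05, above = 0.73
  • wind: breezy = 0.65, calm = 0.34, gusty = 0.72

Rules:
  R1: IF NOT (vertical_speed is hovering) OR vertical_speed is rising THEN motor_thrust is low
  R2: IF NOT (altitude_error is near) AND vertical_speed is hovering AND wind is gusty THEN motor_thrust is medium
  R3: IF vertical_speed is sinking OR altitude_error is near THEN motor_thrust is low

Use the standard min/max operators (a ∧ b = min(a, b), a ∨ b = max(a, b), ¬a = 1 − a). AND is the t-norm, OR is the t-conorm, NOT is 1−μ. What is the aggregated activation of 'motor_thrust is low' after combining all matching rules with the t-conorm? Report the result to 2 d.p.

R1: ¬hovering=1−0.95=0.05, rising=0.42; OR[max(a, b)] → w = 0.42
R2: ¬near=1−0.05=0.95, hovering=0.95, gusty=0.72; AND[min(a, b)] → w = 0.72
R3: sinking=0.40, near=0.05; OR[max(a, b)] → w = 0.40
Rules with consequent 'low': {R1, R3} → strengths 0.42, 0.40
Aggregate via t-conorm [max(a, b)]: 0.42

0.42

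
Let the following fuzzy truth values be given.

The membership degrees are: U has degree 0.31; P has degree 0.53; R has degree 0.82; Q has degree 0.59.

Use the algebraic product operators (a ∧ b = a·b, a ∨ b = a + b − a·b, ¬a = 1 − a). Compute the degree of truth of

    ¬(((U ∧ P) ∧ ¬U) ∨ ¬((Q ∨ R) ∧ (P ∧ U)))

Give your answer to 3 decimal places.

U ∧ P = a·b on (0.3100, 0.5300) = 0.1643
¬U = 1 − 0.3100 = 0.6900
(U ∧ P) ∧ ¬U = a·b on (0.1643, 0.6900) = 0.1134
Q ∨ R = a + b − a·b on (0.5900, 0.8200) = 0.9262
P ∧ U = a·b on (0.5300, 0.3100) = 0.1643
(Q ∨ R) ∧ (P ∧ U) = a·b on (0.9262, 0.1643) = 0.1522
¬((Q ∨ R) ∧ (P ∧ U)) = 1 − 0.1522 = 0.8478
((U ∧ P) ∧ ¬U) ∨ ¬((Q ∨ R) ∧ (P ∧ U)) = a + b − a·b on (0.1134, 0.8478) = 0.8651
¬(((U ∧ P) ∧ ¬U) ∨ ¬((Q ∨ R) ∧ (P ∧ U))) = 1 − 0.8651 = 0.1349

0.135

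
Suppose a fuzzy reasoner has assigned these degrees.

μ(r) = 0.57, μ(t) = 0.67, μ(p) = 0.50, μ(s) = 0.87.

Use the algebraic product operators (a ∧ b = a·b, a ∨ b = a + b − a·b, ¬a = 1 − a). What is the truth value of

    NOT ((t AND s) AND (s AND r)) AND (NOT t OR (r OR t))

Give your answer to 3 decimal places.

t AND s = a·b on (0.6700, 0.8700) = 0.5829
s AND r = a·b on (0.8700, 0.5700) = 0.4959
(t AND s) AND (s AND r) = a·b on (0.5829, 0.4959) = 0.2891
NOT ((t AND s) AND (s AND r)) = 1 − 0.2891 = 0.7109
NOT t = 1 − 0.6700 = 0.3300
r OR t = a + b − a·b on (0.5700, 0.6700) = 0.8581
NOT t OR (r OR t) = a + b − a·b on (0.3300, 0.8581) = 0.9049
NOT ((t AND s) AND (s AND r)) AND (NOT t OR (r OR t)) = a·b on (0.7109, 0.9049) = 0.6433

0.643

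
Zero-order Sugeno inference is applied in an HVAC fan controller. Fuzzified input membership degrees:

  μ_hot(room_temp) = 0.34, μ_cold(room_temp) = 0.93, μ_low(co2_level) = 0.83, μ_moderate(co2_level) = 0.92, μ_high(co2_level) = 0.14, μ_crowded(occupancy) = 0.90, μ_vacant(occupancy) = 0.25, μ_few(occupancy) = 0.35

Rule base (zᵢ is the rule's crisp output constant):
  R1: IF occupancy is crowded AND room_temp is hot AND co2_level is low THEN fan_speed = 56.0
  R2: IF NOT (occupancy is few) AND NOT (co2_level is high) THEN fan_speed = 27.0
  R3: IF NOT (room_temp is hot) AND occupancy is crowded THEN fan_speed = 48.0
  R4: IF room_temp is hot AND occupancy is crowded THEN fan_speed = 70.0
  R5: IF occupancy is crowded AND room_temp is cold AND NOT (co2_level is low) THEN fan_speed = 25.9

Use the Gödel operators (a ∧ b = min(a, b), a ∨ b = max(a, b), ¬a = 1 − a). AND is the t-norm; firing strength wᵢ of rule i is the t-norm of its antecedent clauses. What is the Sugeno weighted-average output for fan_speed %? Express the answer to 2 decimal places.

R1 (z=56.0): crowded=0.90, hot=0.34, low=0.83; AND[min(a, b)] → w = 0.34
R2 (z=27.0): ¬few=1−0.35=0.65, ¬high=1−0.14=0.86; AND[min(a, b)] → w = 0.65
R3 (z=48.0): ¬hot=1−0.34=0.66, crowded=0.90; AND[min(a, b)] → w = 0.66
R4 (z=70.0): hot=0.34, crowded=0.90; AND[min(a, b)] → w = 0.34
R5 (z=25.9): crowded=0.90, cold=0.93, ¬low=1−0.83=0.17; AND[min(a, b)] → w = 0.17
Weighted average = (0.34·56.0 + 0.65·27.0 + 0.66·48.0 + 0.34·70.0 + 0.17·25.9) / (0.34 + 0.65 + 0.66 + 0.34 + 0.17)
  = 96.4730 / 2.1600 = 44.66

44.66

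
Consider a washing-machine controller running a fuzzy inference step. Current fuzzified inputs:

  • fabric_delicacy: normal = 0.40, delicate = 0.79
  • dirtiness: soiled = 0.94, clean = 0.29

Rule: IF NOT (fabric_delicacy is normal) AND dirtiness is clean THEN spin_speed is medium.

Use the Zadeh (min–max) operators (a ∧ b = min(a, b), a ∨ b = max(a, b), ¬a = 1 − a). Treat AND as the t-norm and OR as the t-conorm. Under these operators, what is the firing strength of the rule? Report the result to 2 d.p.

firing strength: ¬normal=1−0.40=0.60, clean=0.29; AND[min(a, b)] → w = 0.29

0.29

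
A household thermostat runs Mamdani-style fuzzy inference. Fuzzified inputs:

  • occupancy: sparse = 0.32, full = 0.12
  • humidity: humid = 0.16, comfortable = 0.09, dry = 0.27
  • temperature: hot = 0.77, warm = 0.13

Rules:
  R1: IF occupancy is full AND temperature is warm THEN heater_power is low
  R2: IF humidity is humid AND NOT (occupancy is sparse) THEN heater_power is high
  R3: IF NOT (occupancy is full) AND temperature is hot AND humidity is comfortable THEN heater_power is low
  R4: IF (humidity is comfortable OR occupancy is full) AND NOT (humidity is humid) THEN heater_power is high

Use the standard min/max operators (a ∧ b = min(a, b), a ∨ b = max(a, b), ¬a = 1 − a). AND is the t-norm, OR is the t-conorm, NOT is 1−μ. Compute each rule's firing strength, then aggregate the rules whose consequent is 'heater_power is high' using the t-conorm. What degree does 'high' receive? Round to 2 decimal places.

R1: full=0.12, warm=0.13; AND[min(a, b)] → w = 0.12
R2: humid=0.16, ¬sparse=1−0.32=0.68; AND[min(a, b)] → w = 0.16
R3: ¬full=1−0.12=0.88, hot=0.77, comfortable=0.09; AND[min(a, b)] → w = 0.09
R4: (comfortable=0.09 OR full=0.12) = 0.12; AND[min(a, b)] with ¬humid=1−0.16=0.84 → w = 0.12
Rules with consequent 'high': {R2, R4} → strengths 0.16, 0.12
Aggregate via t-conorm [max(a, b)]: 0.16

0.16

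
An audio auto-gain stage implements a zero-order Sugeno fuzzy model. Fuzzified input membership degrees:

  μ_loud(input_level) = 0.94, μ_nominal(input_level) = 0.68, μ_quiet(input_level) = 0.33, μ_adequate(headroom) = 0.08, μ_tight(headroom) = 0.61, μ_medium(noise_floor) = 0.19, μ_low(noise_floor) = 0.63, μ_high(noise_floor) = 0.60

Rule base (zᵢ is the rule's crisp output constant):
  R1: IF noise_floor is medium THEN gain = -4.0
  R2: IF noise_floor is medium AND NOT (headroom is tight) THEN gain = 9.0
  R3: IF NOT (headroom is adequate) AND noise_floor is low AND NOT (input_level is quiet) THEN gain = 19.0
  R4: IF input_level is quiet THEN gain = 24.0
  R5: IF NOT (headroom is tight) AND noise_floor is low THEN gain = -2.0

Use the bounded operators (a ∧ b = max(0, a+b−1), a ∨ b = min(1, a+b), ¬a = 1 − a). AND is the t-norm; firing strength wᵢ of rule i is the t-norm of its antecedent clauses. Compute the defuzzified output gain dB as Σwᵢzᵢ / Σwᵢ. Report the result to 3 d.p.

R1 (z=-4.0): medium=0.19 → w = 0.19
R2 (z=9.0): medium=0.19, ¬tight=1−0.61=0.39; AND[max(0, a+b−1)] → w = 0.00
R3 (z=19.0): ¬adequate=1−0.08=0.92, low=0.63, ¬quiet=1−0.33=0.67; AND[max(0, a+b−1)] → w = 0.22
R4 (z=24.0): quiet=0.33 → w = 0.33
R5 (z=-2.0): ¬tight=1−0.61=0.39, low=0.63; AND[max(0, a+b−1)] → w = 0.02
Weighted average = (0.19·-4.0 + 0.00·9.0 + 0.22·19.0 + 0.33·24.0 + 0.02·-2.0) / (0.19 + 0.00 + 0.22 + 0.33 + 0.02)
  = 11.3000 / 0.7600 = 14.868

14.868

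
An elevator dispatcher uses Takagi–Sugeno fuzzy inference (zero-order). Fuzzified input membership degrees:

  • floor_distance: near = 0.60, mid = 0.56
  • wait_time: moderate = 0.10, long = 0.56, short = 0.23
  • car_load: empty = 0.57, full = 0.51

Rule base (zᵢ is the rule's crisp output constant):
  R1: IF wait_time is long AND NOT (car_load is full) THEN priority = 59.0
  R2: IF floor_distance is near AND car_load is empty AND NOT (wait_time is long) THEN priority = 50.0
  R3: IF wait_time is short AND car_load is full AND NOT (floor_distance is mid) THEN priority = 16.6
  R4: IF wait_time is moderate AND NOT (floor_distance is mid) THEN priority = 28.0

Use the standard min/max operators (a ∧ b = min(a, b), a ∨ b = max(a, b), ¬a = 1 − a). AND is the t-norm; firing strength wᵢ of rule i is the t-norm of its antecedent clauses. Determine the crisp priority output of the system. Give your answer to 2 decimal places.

R1 (z=59.0): long=0.56, ¬full=1−0.51=0.49; AND[min(a, b)] → w = 0.49
R2 (z=50.0): near=0.60, empty=0.57, ¬long=1−0.56=0.44; AND[min(a, b)] → w = 0.44
R3 (z=16.6): short=0.23, full=0.51, ¬mid=1−0.56=0.44; AND[min(a, b)] → w = 0.23
R4 (z=28.0): moderate=0.10, ¬mid=1−0.56=0.44; AND[min(a, b)] → w = 0.10
Weighted average = (0.49·59.0 + 0.44·50.0 + 0.23·16.6 + 0.10·28.0) / (0.49 + 0.44 + 0.23 + 0.10)
  = 57.5280 / 1.2600 = 45.66

45.66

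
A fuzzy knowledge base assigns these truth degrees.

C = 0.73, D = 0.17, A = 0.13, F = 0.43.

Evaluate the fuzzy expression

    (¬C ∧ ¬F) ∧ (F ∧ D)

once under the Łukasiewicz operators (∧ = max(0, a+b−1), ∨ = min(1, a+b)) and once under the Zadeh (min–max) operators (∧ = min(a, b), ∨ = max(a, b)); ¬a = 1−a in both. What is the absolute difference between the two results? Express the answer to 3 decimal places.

0.170

Under Łukasiewicz:
  ¬C = 1 − 0.73 = 0.27
  ¬F = 1 − 0.43 = 0.57
  ¬C ∧ ¬F = max(0, a+b−1) on (0.27, 0.57) = 0.00
  F ∧ D = max(0, a+b−1) on (0.43, 0.17) = 0.00
  (¬C ∧ ¬F) ∧ (F ∧ D) = max(0, a+b−1) on (0.00, 0.00) = 0.00
  → value = 0.0000
Under Zadeh (min–max):
  ¬C = 1 − 0.73 = 0.27
  ¬F = 1 − 0.43 = 0.57
  ¬C ∧ ¬F = min(a, b) on (0.27, 0.57) = 0.27
  F ∧ D = min(a, b) on (0.43, 0.17) = 0.17
  (¬C ∧ ¬F) ∧ (F ∧ D) = min(a, b) on (0.27, 0.17) = 0.17
  → value = 0.1700
|0.0000 − 0.1700| = 0.170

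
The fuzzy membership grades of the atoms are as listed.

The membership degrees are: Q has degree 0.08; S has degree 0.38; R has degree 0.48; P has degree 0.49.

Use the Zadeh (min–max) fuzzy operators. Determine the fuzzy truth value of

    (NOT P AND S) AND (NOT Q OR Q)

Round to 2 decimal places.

NOT P = 1 − 0.49 = 0.51
NOT P AND S = min(a, b) on (0.51, 0.38) = 0.38
NOT Q = 1 − 0.08 = 0.92
NOT Q OR Q = max(a, b) on (0.92, 0.08) = 0.92
(NOT P AND S) AND (NOT Q OR Q) = min(a, b) on (0.38, 0.92) = 0.38

0.38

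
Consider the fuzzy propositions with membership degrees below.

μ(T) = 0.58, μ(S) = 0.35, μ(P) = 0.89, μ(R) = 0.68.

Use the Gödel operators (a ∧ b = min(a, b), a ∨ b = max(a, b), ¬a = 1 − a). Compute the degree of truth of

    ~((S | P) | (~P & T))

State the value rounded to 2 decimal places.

0.11

S | P = max(a, b) on (0.35, 0.89) = 0.89
~P = 1 − 0.89 = 0.11
~P & T = min(a, b) on (0.11, 0.58) = 0.11
(S | P) | (~P & T) = max(a, b) on (0.89, 0.11) = 0.89
~((S | P) | (~P & T)) = 1 − 0.89 = 0.11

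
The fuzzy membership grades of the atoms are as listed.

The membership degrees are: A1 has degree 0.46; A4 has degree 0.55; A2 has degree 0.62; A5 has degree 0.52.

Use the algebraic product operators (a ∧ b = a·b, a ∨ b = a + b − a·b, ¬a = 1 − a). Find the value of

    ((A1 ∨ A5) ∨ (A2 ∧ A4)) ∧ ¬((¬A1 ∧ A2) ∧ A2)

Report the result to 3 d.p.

A1 ∨ A5 = a + b − a·b on (0.4600, 0.5200) = 0.7408
A2 ∧ A4 = a·b on (0.6200, 0.5500) = 0.3410
(A1 ∨ A5) ∨ (A2 ∧ A4) = a + b − a·b on (0.7408, 0.3410) = 0.8292
¬A1 = 1 − 0.4600 = 0.5400
¬A1 ∧ A2 = a·b on (0.5400, 0.6200) = 0.3348
(¬A1 ∧ A2) ∧ A2 = a·b on (0.3348, 0.6200) = 0.2076
¬((¬A1 ∧ A2) ∧ A2) = 1 − 0.2076 = 0.7924
((A1 ∨ A5) ∨ (A2 ∧ A4)) ∧ ¬((¬A1 ∧ A2) ∧ A2) = a·b on (0.8292, 0.7924) = 0.6571

0.657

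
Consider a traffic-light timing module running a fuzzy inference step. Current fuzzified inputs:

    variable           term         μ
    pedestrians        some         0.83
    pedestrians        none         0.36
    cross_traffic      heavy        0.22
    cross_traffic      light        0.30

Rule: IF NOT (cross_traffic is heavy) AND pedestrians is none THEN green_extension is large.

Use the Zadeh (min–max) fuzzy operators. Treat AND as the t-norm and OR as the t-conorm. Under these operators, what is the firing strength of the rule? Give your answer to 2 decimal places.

0.36

firing strength: ¬heavy=1−0.22=0.78, none=0.36; AND[min(a, b)] → w = 0.36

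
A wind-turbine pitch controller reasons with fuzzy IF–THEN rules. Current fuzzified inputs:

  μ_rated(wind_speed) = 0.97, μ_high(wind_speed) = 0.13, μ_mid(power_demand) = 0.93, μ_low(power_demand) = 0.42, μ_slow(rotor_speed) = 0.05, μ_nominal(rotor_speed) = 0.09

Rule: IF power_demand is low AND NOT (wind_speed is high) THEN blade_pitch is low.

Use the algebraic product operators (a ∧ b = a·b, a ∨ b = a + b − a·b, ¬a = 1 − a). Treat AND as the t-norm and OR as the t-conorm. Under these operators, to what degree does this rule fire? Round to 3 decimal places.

firing strength: low=0.42, ¬high=1−0.13=0.87; AND[a·b] → w = 0.3654

0.365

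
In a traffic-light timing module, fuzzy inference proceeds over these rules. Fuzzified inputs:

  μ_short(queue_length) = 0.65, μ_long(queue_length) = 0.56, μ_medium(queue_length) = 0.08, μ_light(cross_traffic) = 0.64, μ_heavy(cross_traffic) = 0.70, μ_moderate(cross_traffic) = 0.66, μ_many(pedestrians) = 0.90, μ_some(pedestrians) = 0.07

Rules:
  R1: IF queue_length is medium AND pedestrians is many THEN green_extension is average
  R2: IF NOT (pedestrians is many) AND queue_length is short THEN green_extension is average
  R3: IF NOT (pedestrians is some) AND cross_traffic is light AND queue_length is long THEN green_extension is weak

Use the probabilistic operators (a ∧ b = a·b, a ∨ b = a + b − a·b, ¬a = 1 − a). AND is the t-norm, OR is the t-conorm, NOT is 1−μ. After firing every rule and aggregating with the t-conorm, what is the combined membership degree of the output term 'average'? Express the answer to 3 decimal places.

0.132

R1: medium=0.08, many=0.90; AND[a·b] → w = 0.0720
R2: ¬many=1−0.90=0.10, short=0.65; AND[a·b] → w = 0.0650
R3: ¬some=1−0.07=0.93, light=0.64, long=0.56; AND[a·b] → w = 0.3333
Rules with consequent 'average': {R1, R2} → strengths 0.0720, 0.0650
Aggregate via t-conorm [a + b − a·b]: 0.1323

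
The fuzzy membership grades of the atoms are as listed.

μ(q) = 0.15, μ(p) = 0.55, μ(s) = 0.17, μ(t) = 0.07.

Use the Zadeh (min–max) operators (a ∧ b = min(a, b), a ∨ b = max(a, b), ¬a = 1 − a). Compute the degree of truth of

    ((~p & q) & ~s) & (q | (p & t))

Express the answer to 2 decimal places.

0.15

~p = 1 − 0.55 = 0.45
~p & q = min(a, b) on (0.45, 0.15) = 0.15
~s = 1 − 0.17 = 0.83
(~p & q) & ~s = min(a, b) on (0.15, 0.83) = 0.15
p & t = min(a, b) on (0.55, 0.07) = 0.07
q | (p & t) = max(a, b) on (0.15, 0.07) = 0.15
((~p & q) & ~s) & (q | (p & t)) = min(a, b) on (0.15, 0.15) = 0.15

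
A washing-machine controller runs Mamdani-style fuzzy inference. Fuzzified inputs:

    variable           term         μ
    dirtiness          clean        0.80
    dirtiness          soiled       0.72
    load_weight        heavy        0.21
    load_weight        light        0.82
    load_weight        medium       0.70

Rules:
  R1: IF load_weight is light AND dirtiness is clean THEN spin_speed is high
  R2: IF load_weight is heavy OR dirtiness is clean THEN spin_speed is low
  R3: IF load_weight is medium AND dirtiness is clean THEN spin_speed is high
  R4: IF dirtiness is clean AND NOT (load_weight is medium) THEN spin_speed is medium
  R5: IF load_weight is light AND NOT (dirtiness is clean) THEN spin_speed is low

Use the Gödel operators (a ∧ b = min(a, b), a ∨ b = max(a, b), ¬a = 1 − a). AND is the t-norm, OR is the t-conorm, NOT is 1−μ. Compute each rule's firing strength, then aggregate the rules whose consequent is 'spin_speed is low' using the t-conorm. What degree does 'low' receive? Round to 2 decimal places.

R1: light=0.82, clean=0.80; AND[min(a, b)] → w = 0.80
R2: heavy=0.21, clean=0.80; OR[max(a, b)] → w = 0.80
R3: medium=0.70, clean=0.80; AND[min(a, b)] → w = 0.70
R4: clean=0.80, ¬medium=1−0.70=0.30; AND[min(a, b)] → w = 0.30
R5: light=0.82, ¬clean=1−0.80=0.20; AND[min(a, b)] → w = 0.20
Rules with consequent 'low': {R2, R5} → strengths 0.80, 0.20
Aggregate via t-conorm [max(a, b)]: 0.80

0.80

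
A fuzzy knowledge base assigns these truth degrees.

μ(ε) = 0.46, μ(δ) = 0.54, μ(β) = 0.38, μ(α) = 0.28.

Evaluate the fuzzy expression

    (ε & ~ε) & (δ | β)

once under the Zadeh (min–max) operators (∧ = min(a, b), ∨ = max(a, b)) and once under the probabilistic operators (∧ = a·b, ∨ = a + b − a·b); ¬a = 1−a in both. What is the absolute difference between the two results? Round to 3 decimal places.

0.282

Under Zadeh (min–max):
  ~ε = 1 − 0.46 = 0.54
  ε & ~ε = min(a, b) on (0.46, 0.54) = 0.46
  δ | β = max(a, b) on (0.54, 0.38) = 0.54
  (ε & ~ε) & (δ | β) = min(a, b) on (0.46, 0.54) = 0.46
  → value = 0.4600
Under probabilistic:
  ~ε = 1 − 0.4600 = 0.5400
  ε & ~ε = a·b on (0.4600, 0.5400) = 0.2484
  δ | β = a + b − a·b on (0.5400, 0.3800) = 0.7148
  (ε & ~ε) & (δ | β) = a·b on (0.2484, 0.7148) = 0.1776
  → value = 0.1776
|0.4600 − 0.1776| = 0.282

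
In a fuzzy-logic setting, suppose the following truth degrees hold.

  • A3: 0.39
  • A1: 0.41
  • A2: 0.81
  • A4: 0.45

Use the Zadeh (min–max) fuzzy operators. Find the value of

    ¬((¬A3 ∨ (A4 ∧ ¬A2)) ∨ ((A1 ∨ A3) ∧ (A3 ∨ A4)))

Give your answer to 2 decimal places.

¬A3 = 1 − 0.39 = 0.61
¬A2 = 1 − 0.81 = 0.19
A4 ∧ ¬A2 = min(a, b) on (0.45, 0.19) = 0.19
¬A3 ∨ (A4 ∧ ¬A2) = max(a, b) on (0.61, 0.19) = 0.61
A1 ∨ A3 = max(a, b) on (0.41, 0.39) = 0.41
A3 ∨ A4 = max(a, b) on (0.39, 0.45) = 0.45
(A1 ∨ A3) ∧ (A3 ∨ A4) = min(a, b) on (0.41, 0.45) = 0.41
(¬A3 ∨ (A4 ∧ ¬A2)) ∨ ((A1 ∨ A3) ∧ (A3 ∨ A4)) = max(a, b) on (0.61, 0.41) = 0.61
¬((¬A3 ∨ (A4 ∧ ¬A2)) ∨ ((A1 ∨ A3) ∧ (A3 ∨ A4))) = 1 − 0.61 = 0.39

0.39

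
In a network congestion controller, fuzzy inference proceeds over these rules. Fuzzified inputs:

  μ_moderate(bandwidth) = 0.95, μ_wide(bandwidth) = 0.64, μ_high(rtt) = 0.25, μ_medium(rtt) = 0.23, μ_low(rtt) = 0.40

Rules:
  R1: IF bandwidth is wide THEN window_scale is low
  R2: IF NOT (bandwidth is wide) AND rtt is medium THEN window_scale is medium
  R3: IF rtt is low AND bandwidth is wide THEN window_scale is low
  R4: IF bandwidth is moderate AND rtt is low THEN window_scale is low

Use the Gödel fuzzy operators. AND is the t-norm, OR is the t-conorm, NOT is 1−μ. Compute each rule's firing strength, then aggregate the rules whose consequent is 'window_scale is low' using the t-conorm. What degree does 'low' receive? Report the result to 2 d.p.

R1: wide=0.64 → w = 0.64
R2: ¬wide=1−0.64=0.36, medium=0.23; AND[min(a, b)] → w = 0.23
R3: low=0.40, wide=0.64; AND[min(a, b)] → w = 0.40
R4: moderate=0.95, low=0.40; AND[min(a, b)] → w = 0.40
Rules with consequent 'low': {R1, R3, R4} → strengths 0.64, 0.40, 0.40
Aggregate via t-conorm [max(a, b)]: 0.64

0.64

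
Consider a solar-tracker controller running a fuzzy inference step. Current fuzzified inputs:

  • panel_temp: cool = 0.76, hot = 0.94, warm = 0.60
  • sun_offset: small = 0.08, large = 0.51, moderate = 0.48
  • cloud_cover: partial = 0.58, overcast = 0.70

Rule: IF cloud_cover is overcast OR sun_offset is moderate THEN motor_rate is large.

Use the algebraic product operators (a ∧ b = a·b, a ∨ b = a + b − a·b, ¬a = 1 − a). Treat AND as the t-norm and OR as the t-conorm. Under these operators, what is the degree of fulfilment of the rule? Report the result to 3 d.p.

firing strength: overcast=0.70, moderate=0.48; OR[a + b − a·b] → w = 0.8440

0.844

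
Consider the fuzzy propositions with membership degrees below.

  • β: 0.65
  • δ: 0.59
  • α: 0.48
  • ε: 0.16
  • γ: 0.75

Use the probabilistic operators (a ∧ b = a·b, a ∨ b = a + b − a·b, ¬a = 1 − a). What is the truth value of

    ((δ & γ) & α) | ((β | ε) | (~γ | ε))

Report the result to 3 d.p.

0.854

δ & γ = a·b on (0.5900, 0.7500) = 0.4425
(δ & γ) & α = a·b on (0.4425, 0.4800) = 0.2124
β | ε = a + b − a·b on (0.6500, 0.1600) = 0.7060
~γ = 1 − 0.7500 = 0.2500
~γ | ε = a + b − a·b on (0.2500, 0.1600) = 0.3700
(β | ε) | (~γ | ε) = a + b − a·b on (0.7060, 0.3700) = 0.8148
((δ & γ) & α) | ((β | ε) | (~γ | ε)) = a + b − a·b on (0.2124, 0.8148) = 0.8541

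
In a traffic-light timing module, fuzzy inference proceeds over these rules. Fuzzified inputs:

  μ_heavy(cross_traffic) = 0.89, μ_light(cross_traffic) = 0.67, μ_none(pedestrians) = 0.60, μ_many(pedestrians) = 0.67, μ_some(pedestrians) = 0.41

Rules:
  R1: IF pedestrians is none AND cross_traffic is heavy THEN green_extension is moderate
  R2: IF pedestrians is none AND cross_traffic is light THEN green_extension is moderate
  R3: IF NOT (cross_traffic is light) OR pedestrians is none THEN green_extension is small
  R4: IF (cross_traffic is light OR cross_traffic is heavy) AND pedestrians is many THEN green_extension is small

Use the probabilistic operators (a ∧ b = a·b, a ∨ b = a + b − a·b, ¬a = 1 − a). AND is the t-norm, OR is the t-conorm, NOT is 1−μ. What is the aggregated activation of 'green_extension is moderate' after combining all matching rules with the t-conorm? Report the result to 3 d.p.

R1: none=0.60, heavy=0.89; AND[a·b] → w = 0.5340
R2: none=0.60, light=0.67; AND[a·b] → w = 0.4020
R3: ¬light=1−0.67=0.33, none=0.60; OR[a + b − a·b] → w = 0.7320
R4: (light=0.67 OR heavy=0.89) = 0.9637; AND[a·b] with many=0.67 → w = 0.6457
Rules with consequent 'moderate': {R1, R2} → strengths 0.5340, 0.4020
Aggregate via t-conorm [a + b − a·b]: 0.7213

0.721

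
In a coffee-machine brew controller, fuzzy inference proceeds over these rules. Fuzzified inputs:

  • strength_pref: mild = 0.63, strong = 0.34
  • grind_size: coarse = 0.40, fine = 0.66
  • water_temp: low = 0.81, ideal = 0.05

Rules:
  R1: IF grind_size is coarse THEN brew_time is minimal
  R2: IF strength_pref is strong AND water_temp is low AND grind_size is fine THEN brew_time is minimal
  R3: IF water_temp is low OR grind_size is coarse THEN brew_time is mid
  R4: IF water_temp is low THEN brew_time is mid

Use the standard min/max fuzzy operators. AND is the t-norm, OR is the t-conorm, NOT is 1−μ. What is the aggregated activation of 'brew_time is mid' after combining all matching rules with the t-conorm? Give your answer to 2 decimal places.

0.81

R1: coarse=0.40 → w = 0.40
R2: strong=0.34, low=0.81, fine=0.66; AND[min(a, b)] → w = 0.34
R3: low=0.81, coarse=0.40; OR[max(a, b)] → w = 0.81
R4: low=0.81 → w = 0.81
Rules with consequent 'mid': {R3, R4} → strengths 0.81, 0.81
Aggregate via t-conorm [max(a, b)]: 0.81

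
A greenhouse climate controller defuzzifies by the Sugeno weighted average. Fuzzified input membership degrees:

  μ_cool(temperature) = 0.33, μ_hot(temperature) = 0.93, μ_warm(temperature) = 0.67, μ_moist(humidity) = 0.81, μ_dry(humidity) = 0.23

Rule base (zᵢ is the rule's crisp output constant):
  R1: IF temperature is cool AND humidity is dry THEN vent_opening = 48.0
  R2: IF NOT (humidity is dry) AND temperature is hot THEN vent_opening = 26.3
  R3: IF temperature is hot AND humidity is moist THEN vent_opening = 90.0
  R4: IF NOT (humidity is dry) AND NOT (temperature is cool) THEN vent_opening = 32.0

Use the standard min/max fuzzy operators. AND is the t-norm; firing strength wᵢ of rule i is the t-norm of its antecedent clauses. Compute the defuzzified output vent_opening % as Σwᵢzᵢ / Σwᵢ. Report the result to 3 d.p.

50.658

R1 (z=48.0): cool=0.33, dry=0.23; AND[min(a, b)] → w = 0.23
R2 (z=26.3): ¬dry=1−0.23=0.77, hot=0.93; AND[min(a, b)] → w = 0.77
R3 (z=90.0): hot=0.93, moist=0.81; AND[min(a, b)] → w = 0.81
R4 (z=32.0): ¬dry=1−0.23=0.77, ¬cool=1−0.33=0.67; AND[min(a, b)] → w = 0.67
Weighted average = (0.23·48.0 + 0.77·26.3 + 0.81·90.0 + 0.67·32.0) / (0.23 + 0.77 + 0.81 + 0.67)
  = 125.6310 / 2.4800 = 50.658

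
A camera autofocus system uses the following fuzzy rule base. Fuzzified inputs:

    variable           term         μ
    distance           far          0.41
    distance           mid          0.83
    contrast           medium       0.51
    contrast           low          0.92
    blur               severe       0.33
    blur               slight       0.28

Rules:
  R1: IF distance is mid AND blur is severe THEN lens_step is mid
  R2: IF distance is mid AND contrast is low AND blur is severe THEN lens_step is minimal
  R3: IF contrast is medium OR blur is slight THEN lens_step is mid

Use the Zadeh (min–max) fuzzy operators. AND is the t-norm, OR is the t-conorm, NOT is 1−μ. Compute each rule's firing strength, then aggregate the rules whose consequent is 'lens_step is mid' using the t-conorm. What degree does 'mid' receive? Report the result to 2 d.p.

R1: mid=0.83, severe=0.33; AND[min(a, b)] → w = 0.33
R2: mid=0.83, low=0.92, severe=0.33; AND[min(a, b)] → w = 0.33
R3: medium=0.51, slight=0.28; OR[max(a, b)] → w = 0.51
Rules with consequent 'mid': {R1, R3} → strengths 0.33, 0.51
Aggregate via t-conorm [max(a, b)]: 0.51

0.51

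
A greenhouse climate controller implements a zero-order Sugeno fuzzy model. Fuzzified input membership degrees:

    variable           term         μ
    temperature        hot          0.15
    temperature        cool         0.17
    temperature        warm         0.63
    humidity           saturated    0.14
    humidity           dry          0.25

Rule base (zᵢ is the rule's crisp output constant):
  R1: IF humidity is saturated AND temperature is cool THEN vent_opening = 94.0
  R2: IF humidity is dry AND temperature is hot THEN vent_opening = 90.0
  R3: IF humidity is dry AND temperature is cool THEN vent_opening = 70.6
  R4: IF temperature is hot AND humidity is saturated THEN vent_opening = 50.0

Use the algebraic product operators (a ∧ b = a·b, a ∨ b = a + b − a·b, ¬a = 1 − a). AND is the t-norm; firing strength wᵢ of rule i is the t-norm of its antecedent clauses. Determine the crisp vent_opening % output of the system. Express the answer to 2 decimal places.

R1 (z=94.0): saturated=0.14, cool=0.17; AND[a·b] → w = 0.0238
R2 (z=90.0): dry=0.25, hot=0.15; AND[a·b] → w = 0.0375
R3 (z=70.6): dry=0.25, cool=0.17; AND[a·b] → w = 0.0425
R4 (z=50.0): hot=0.15, saturated=0.14; AND[a·b] → w = 0.0210
Weighted average = (0.0238·94.0 + 0.0375·90.0 + 0.0425·70.6 + 0.0210·50.0) / (0.0238 + 0.0375 + 0.0425 + 0.0210)
  = 9.6627 / 0.1248 = 77.43

77.43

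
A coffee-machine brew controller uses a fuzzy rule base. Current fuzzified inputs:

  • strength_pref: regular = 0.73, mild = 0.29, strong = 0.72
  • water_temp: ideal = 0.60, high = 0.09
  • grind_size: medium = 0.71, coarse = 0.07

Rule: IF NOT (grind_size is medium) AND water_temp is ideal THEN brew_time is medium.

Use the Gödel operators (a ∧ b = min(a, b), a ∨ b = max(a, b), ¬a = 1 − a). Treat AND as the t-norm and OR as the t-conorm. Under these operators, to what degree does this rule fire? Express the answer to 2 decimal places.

firing strength: ¬medium=1−0.71=0.29, ideal=0.60; AND[min(a, b)] → w = 0.29

0.29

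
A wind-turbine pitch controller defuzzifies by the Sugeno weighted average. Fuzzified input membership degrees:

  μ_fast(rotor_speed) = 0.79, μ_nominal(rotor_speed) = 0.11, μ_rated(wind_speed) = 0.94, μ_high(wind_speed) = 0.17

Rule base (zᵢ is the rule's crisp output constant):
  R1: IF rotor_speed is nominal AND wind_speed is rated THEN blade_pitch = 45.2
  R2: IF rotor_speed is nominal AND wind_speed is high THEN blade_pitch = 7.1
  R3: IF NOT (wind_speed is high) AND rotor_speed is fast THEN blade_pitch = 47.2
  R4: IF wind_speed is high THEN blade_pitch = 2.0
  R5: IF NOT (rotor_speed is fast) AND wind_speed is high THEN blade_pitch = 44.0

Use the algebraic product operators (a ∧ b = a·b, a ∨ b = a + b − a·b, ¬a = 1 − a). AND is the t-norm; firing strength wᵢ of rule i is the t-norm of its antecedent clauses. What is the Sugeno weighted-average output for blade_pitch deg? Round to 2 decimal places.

R1 (z=45.2): nominal=0.11, rated=0.94; AND[a·b] → w = 0.1034
R2 (z=7.1): nominal=0.11, high=0.17; AND[a·b] → w = 0.0187
R3 (z=47.2): ¬high=1−0.17=0.83, fast=0.79; AND[a·b] → w = 0.6557
R4 (z=2.0): high=0.17 → w = 0.1700
R5 (z=44.0): ¬fast=1−0.79=0.21, high=0.17; AND[a·b] → w = 0.0357
Weighted average = (0.1034·45.2 + 0.0187·7.1 + 0.6557·47.2 + 0.1700·2.0 + 0.0357·44.0) / (0.1034 + 0.0187 + 0.6557 + 0.1700 + 0.0357)
  = 37.6663 / 0.9835 = 38.30

38.30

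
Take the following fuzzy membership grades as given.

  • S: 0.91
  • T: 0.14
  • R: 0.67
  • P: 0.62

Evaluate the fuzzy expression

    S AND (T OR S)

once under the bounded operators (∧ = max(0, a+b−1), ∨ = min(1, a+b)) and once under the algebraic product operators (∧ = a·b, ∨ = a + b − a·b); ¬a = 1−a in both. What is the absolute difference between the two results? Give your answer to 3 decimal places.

0.070

Under bounded:
  T OR S = min(1, a+b) on (0.14, 0.91) = 1.00
  S AND (T OR S) = max(0, a+b−1) on (0.91, 1.00) = 0.91
  → value = 0.9100
Under algebraic product:
  T OR S = a + b − a·b on (0.1400, 0.9100) = 0.9226
  S AND (T OR S) = a·b on (0.9100, 0.9226) = 0.8396
  → value = 0.8396
|0.9100 − 0.8396| = 0.070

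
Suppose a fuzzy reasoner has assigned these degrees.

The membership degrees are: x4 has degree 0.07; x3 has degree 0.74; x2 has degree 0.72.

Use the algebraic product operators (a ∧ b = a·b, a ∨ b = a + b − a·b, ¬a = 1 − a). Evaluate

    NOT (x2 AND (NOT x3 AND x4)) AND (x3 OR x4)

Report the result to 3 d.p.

NOT x3 = 1 − 0.7400 = 0.2600
NOT x3 AND x4 = a·b on (0.2600, 0.0700) = 0.0182
x2 AND (NOT x3 AND x4) = a·b on (0.7200, 0.0182) = 0.0131
NOT (x2 AND (NOT x3 AND x4)) = 1 − 0.0131 = 0.9869
x3 OR x4 = a + b − a·b on (0.7400, 0.0700) = 0.7582
NOT (x2 AND (NOT x3 AND x4)) AND (x3 OR x4) = a·b on (0.9869, 0.7582) = 0.7483

0.748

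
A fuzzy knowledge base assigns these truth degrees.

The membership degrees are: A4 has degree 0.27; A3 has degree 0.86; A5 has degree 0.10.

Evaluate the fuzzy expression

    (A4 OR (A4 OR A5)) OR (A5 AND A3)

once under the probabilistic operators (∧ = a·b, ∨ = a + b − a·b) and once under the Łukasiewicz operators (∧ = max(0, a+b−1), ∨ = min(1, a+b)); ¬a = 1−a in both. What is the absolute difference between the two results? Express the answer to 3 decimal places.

Under probabilistic:
  A4 OR A5 = a + b − a·b on (0.2700, 0.1000) = 0.3430
  A4 OR (A4 OR A5) = a + b − a·b on (0.2700, 0.3430) = 0.5204
  A5 AND A3 = a·b on (0.1000, 0.8600) = 0.0860
  (A4 OR (A4 OR A5)) OR (A5 AND A3) = a + b − a·b on (0.5204, 0.0860) = 0.5616
  → value = 0.5616
Under Łukasiewicz:
  A4 OR A5 = min(1, a+b) on (0.27, 0.10) = 0.37
  A4 OR (A4 OR A5) = min(1, a+b) on (0.27, 0.37) = 0.64
  A5 AND A3 = max(0, a+b−1) on (0.10, 0.86) = 0.00
  (A4 OR (A4 OR A5)) OR (A5 AND A3) = min(1, a+b) on (0.64, 0.00) = 0.64
  → value = 0.6400
|0.5616 − 0.6400| = 0.078

0.078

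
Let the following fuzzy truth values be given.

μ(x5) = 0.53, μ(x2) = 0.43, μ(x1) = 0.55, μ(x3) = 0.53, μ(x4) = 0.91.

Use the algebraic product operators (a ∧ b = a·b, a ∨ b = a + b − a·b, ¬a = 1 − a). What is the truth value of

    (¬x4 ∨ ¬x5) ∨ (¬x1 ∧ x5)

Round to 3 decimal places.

0.633

¬x4 = 1 − 0.9100 = 0.0900
¬x5 = 1 − 0.5300 = 0.4700
¬x4 ∨ ¬x5 = a + b − a·b on (0.0900, 0.4700) = 0.5177
¬x1 = 1 − 0.5500 = 0.4500
¬x1 ∧ x5 = a·b on (0.4500, 0.5300) = 0.2385
(¬x4 ∨ ¬x5) ∨ (¬x1 ∧ x5) = a + b − a·b on (0.5177, 0.2385) = 0.6327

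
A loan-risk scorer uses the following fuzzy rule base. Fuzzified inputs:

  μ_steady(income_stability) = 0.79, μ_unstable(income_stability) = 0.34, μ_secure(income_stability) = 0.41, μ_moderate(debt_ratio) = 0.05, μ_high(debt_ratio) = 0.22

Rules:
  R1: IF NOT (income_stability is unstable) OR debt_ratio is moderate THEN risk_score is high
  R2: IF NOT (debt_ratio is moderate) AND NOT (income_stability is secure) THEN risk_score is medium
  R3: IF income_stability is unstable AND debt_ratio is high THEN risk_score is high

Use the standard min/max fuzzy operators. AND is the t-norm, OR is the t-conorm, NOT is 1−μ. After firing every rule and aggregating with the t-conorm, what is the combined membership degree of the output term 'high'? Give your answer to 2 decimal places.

0.66

R1: ¬unstable=1−0.34=0.66, moderate=0.05; OR[max(a, b)] → w = 0.66
R2: ¬moderate=1−0.05=0.95, ¬secure=1−0.41=0.59; AND[min(a, b)] → w = 0.59
R3: unstable=0.34, high=0.22; AND[min(a, b)] → w = 0.22
Rules with consequent 'high': {R1, R3} → strengths 0.66, 0.22
Aggregate via t-conorm [max(a, b)]: 0.66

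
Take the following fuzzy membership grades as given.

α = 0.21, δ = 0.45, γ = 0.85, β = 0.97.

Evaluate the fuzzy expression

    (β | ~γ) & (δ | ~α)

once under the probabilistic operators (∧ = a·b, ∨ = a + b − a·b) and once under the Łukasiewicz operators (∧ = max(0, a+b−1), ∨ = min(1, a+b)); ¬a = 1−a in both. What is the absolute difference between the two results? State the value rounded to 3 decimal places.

Under probabilistic:
  ~γ = 1 − 0.8500 = 0.1500
  β | ~γ = a + b − a·b on (0.9700, 0.1500) = 0.9745
  ~α = 1 − 0.2100 = 0.7900
  δ | ~α = a + b − a·b on (0.4500, 0.7900) = 0.8845
  (β | ~γ) & (δ | ~α) = a·b on (0.9745, 0.8845) = 0.8619
  → value = 0.8619
Under Łukasiewicz:
  ~γ = 1 − 0.85 = 0.15
  β | ~γ = min(1, a+b) on (0.97, 0.15) = 1.00
  ~α = 1 − 0.21 = 0.79
  δ | ~α = min(1, a+b) on (0.45, 0.79) = 1.00
  (β | ~γ) & (δ | ~α) = max(0, a+b−1) on (1.00, 1.00) = 1.00
  → value = 1.0000
|0.8619 − 1.0000| = 0.138

0.138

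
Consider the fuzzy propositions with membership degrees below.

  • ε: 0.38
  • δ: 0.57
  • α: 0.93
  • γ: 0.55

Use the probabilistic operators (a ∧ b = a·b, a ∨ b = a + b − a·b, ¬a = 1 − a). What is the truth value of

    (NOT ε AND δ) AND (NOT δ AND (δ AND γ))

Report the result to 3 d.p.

0.048

NOT ε = 1 − 0.3800 = 0.6200
NOT ε AND δ = a·b on (0.6200, 0.5700) = 0.3534
NOT δ = 1 − 0.5700 = 0.4300
δ AND γ = a·b on (0.5700, 0.5500) = 0.3135
NOT δ AND (δ AND γ) = a·b on (0.4300, 0.3135) = 0.1348
(NOT ε AND δ) AND (NOT δ AND (δ AND γ)) = a·b on (0.3534, 0.1348) = 0.0476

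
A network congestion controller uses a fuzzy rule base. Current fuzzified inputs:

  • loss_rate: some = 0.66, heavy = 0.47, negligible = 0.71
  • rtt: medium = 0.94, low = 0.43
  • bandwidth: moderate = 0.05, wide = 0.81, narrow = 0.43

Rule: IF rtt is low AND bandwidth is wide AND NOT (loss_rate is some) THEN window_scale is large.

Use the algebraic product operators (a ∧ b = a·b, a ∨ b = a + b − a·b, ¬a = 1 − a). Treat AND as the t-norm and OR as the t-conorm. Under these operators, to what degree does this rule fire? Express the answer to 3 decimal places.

0.118

firing strength: low=0.43, wide=0.81, ¬some=1−0.66=0.34; AND[a·b] → w = 0.1184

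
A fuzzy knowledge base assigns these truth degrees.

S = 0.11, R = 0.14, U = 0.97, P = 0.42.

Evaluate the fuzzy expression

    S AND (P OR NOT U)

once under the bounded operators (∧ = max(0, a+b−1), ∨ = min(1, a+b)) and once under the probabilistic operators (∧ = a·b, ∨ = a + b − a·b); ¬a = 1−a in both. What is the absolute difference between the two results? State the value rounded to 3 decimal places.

0.048

Under bounded:
  NOT U = 1 − 0.97 = 0.03
  P OR NOT U = min(1, a+b) on (0.42, 0.03) = 0.45
  S AND (P OR NOT U) = max(0, a+b−1) on (0.11, 0.45) = 0.00
  → value = 0.0000
Under probabilistic:
  NOT U = 1 − 0.9700 = 0.0300
  P OR NOT U = a + b − a·b on (0.4200, 0.0300) = 0.4374
  S AND (P OR NOT U) = a·b on (0.1100, 0.4374) = 0.0481
  → value = 0.0481
|0.0000 − 0.0481| = 0.048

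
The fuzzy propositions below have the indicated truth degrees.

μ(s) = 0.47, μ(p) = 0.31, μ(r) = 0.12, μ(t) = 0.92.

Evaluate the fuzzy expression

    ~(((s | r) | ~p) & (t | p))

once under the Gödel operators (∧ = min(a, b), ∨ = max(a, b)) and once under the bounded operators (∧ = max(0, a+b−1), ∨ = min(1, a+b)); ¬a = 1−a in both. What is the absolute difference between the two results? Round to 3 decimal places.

0.310

Under Gödel:
  s | r = max(a, b) on (0.47, 0.12) = 0.47
  ~p = 1 − 0.31 = 0.69
  (s | r) | ~p = max(a, b) on (0.47, 0.69) = 0.69
  t | p = max(a, b) on (0.92, 0.31) = 0.92
  ((s | r) | ~p) & (t | p) = min(a, b) on (0.69, 0.92) = 0.69
  ~(((s | r) | ~p) & (t | p)) = 1 − 0.69 = 0.31
  → value = 0.3100
Under bounded:
  s | r = min(1, a+b) on (0.47, 0.12) = 0.59
  ~p = 1 − 0.31 = 0.69
  (s | r) | ~p = min(1, a+b) on (0.59, 0.69) = 1.00
  t | p = min(1, a+b) on (0.92, 0.31) = 1.00
  ((s | r) | ~p) & (t | p) = max(0, a+b−1) on (1.00, 1.00) = 1.00
  ~(((s | r) | ~p) & (t | p)) = 1 − 1.00 = 0.00
  → value = 0.0000
|0.3100 − 0.0000| = 0.310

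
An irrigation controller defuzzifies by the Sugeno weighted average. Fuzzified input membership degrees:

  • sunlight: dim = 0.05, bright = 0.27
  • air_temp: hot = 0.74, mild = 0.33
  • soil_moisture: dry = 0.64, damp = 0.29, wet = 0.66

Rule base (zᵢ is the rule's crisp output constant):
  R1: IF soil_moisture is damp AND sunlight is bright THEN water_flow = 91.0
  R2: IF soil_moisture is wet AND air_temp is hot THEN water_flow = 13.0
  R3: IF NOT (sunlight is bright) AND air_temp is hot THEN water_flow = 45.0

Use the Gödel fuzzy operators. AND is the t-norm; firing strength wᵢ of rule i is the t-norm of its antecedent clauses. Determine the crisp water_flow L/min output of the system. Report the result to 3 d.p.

39.759

R1 (z=91.0): damp=0.29, bright=0.27; AND[min(a, b)] → w = 0.27
R2 (z=13.0): wet=0.66, hot=0.74; AND[min(a, b)] → w = 0.66
R3 (z=45.0): ¬bright=1−0.27=0.73, hot=0.74; AND[min(a, b)] → w = 0.73
Weighted average = (0.27·91.0 + 0.66·13.0 + 0.73·45.0) / (0.27 + 0.66 + 0.73)
  = 66.0000 / 1.6600 = 39.759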